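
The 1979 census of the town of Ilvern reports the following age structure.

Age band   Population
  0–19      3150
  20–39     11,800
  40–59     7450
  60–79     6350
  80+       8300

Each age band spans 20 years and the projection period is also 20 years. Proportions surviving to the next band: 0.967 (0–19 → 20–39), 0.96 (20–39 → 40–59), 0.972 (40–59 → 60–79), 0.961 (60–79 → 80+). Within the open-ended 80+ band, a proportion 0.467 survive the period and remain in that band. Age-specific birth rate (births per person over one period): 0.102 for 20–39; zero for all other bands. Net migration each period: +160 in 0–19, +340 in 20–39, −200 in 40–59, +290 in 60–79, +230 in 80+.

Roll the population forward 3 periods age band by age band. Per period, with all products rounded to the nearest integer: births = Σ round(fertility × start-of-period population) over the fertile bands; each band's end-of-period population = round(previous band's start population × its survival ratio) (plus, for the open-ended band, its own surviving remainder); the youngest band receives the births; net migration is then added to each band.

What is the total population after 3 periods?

22422

Let group 1 be 0–19 through group 5 = 80+.
[period 1]
Births: 11800 × 0.102 = 1204
Group 2: 3150 × 0.967 = 3046
Group 3: 11800 × 0.96 = 11328
Group 4: 7450 × 0.972 = 7241
Group 5: 6350 × 0.961 + 8300 × 0.467 = 6102 + 3876 = 9978
Net migration: Group 1 + 160 → 1364; Group 2 + 340 → 3386; Group 3 − 200 → 11128; Group 4 + 290 → 7531; Group 5 + 230 → 10208
→ [1364, 3386, 11128, 7531, 10208]
[period 2]
Births: 3386 × 0.102 = 345
Group 2: 1364 × 0.967 = 1319
Group 3: 3386 × 0.96 = 3251
Group 4: 11128 × 0.972 = 10816
Group 5: 7531 × 0.961 + 10208 × 0.467 = 7237 + 4767 = 12004
Net migration: Group 1 + 160 → 505; Group 2 + 340 → 1659; Group 3 − 200 → 3051; Group 4 + 290 → 11106; Group 5 + 230 → 12234
→ [505, 1659, 3051, 11106, 12234]
[period 3]
Births: 1659 × 0.102 = 169
Group 2: 505 × 0.967 = 488
Group 3: 1659 × 0.96 = 1593
Group 4: 3051 × 0.972 = 2966
Group 5: 11106 × 0.961 + 12234 × 0.467 = 10673 + 5713 = 16386
Net migration: Group 1 + 160 → 329; Group 2 + 340 → 828; Group 3 − 200 → 1393; Group 4 + 290 → 3256; Group 5 + 230 → 16616
→ [329, 828, 1393, 3256, 16616]
Total after period 3: 329 + 828 + 1393 + 3256 + 16616 = 22422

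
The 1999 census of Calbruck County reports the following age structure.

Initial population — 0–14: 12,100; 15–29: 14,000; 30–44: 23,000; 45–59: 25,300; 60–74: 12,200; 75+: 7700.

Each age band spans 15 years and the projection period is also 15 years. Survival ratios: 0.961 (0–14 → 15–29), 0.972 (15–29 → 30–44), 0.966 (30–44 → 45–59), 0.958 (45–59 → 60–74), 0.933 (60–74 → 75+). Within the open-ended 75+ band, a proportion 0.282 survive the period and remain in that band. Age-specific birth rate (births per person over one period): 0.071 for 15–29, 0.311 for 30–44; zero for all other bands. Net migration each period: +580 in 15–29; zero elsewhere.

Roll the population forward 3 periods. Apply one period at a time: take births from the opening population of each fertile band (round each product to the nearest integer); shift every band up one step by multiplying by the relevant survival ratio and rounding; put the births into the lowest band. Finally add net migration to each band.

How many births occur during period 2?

Period 1.
Births: 14000 × 0.071 = 994 ; 23000 × 0.311 = 7153 ⇒ total 8147
15–29: 12100 × 0.961 = 11628
30–44: 14000 × 0.972 = 13608
45–59: 23000 × 0.966 = 22218
60–74: 25300 × 0.958 = 24237
75+: 12200 × 0.933 + 7700 × 0.282 = 11383 + 2171 = 13554
Net migration: 15–29 + 580 → 12208
End of period: [8147, 12208, 13608, 22218, 24237, 13554]
Period 2.
Births: 12208 × 0.071 = 867 ; 13608 × 0.311 = 4232 ⇒ total 5099
15–29: 8147 × 0.961 = 7829
30–44: 12208 × 0.972 = 11866
45–59: 13608 × 0.966 = 13145
60–74: 22218 × 0.958 = 21285
75+: 24237 × 0.933 + 13554 × 0.282 = 22613 + 3822 = 26435
Net migration: 15–29 + 580 → 8409
End of period: [5099, 8409, 11866, 13145, 21285, 26435]

5099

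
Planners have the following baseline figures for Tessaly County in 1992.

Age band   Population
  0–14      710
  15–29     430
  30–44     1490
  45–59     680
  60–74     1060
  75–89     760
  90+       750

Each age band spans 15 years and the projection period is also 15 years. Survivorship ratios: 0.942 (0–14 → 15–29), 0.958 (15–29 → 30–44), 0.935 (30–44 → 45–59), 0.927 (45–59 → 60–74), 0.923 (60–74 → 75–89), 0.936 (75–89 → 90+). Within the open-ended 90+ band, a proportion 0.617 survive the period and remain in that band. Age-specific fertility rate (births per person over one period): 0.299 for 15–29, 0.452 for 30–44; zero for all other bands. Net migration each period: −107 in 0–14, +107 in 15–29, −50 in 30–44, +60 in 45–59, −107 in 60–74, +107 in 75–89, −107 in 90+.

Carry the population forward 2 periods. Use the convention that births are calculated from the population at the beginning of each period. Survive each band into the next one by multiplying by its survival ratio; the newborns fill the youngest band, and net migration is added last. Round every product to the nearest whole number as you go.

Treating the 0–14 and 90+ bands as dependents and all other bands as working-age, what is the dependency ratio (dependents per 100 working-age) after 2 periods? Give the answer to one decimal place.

[period 1]
Births: 430 × 0.299 = 129, 1490 × 0.452 = 673 → total 802
15–29: 710 × 0.942 = 669
30–44: 430 × 0.958 = 412
45–59: 1490 × 0.935 = 1393
60–74: 680 × 0.927 = 630
75–89: 1060 × 0.923 = 978
90+: 760 × 0.936 + 750 × 0.617 = 711 + 463 = 1174
Net migration: 0–14 − 107 → 695; 15–29 + 107 → 776; 30–44 − 50 → 362; 45–59 + 60 → 1453; 60–74 − 107 → 523; 75–89 + 107 → 1085; 90+ − 107 → 1067
End of period: [695, 776, 362, 1453, 523, 1085, 1067]
[period 2]
Births: 776 × 0.299 = 232, 362 × 0.452 = 164 → total 396
15–29: 695 × 0.942 = 655
30–44: 776 × 0.958 = 743
45–59: 362 × 0.935 = 338
60–74: 1453 × 0.927 = 1347
75–89: 523 × 0.923 = 483
90+: 1085 × 0.936 + 1067 × 0.617 = 1016 + 658 = 1674
Net migration: 0–14 − 107 → 289; 15–29 + 107 → 762; 30–44 − 50 → 693; 45–59 + 60 → 398; 60–74 − 107 → 1240; 75–89 + 107 → 590; 90+ − 107 → 1567
End of period: [289, 762, 693, 398, 1240, 590, 1567]
Dependents (band 0–14 + band 90+) = 289 + 1567 = 1856; working-age = 3683; ratio = 1856/3683 × 100 = 50.4

50.4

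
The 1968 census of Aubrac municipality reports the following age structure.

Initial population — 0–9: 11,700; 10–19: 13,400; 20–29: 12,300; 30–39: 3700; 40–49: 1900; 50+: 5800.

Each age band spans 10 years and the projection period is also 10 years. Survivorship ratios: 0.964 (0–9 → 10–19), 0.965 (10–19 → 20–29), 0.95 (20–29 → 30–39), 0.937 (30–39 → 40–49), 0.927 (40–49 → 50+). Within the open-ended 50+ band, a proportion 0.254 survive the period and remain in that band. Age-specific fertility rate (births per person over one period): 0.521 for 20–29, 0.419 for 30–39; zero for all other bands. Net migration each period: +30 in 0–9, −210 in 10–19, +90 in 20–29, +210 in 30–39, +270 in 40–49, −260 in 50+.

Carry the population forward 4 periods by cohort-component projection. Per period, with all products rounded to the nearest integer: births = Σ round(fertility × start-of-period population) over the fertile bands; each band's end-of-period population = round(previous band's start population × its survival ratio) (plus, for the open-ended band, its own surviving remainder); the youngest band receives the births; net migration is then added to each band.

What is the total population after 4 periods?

Period 1:
Births: 12300 * 0.521 = 6408 ; 3700 * 0.419 = 1550 → total 7958
10–19: 11700 * 0.964 = 11279
20–29: 13400 * 0.965 = 12931
30–39: 12300 * 0.95 = 11685
40–49: 3700 * 0.937 = 3467
50+: 1900 * 0.927 + 5800 * 0.254 = 1761 + 1473 = 3234
Net migration: 0–9 + 30 → 7988; 10–19 − 210 → 11069; 20–29 + 90 → 13021; 30–39 + 210 → 11895; 40–49 + 270 → 3737; 50+ − 260 → 2974
Giving 7988 / 11069 / 13021 / 11895 / 3737 / 2974.
Period 2:
Births: 13021 * 0.521 = 6784 ; 11895 * 0.419 = 4984 → total 11768
10–19: 7988 * 0.964 = 7700
20–29: 11069 * 0.965 = 10682
30–39: 13021 * 0.95 = 12370
40–49: 11895 * 0.937 = 11146
50+: 3737 * 0.927 + 2974 * 0.254 = 3464 + 755 = 4219
Net migration: 0–9 + 30 → 11798; 10–19 − 210 → 7490; 20–29 + 90 → 10772; 30–39 + 210 → 12580; 40–49 + 270 → 11416; 50+ − 260 → 3959
Giving 11798 / 7490 / 10772 / 12580 / 11416 / 3959.
Period 3:
Births: 10772 * 0.521 = 5612 ; 12580 * 0.419 = 5271 → total 10883
10–19: 11798 * 0.964 = 11373
20–29: 7490 * 0.965 = 7228
30–39: 10772 * 0.95 = 10233
40–49: 12580 * 0.937 = 11787
50+: 11416 * 0.927 + 3959 * 0.254 = 10583 + 1006 = 11589
Net migration: 0–9 + 30 → 10913; 10–19 − 210 → 11163; 20–29 + 90 → 7318; 30–39 + 210 → 10443; 40–49 + 270 → 12057; 50+ − 260 → 11329
Giving 10913 / 11163 / 7318 / 10443 / 12057 / 11329.
Period 4:
Births: 7318 * 0.521 = 3813 ; 10443 * 0.419 = 4376 → total 8189
10–19: 10913 * 0.964 = 10520
20–29: 11163 * 0.965 = 10772
30–39: 7318 * 0.95 = 6952
40–49: 10443 * 0.937 = 9785
50+: 12057 * 0.927 + 11329 * 0.254 = 11177 + 2878 = 14055
Net migration: 0–9 + 30 → 8219; 10–19 − 210 → 10310; 20–29 + 90 → 10862; 30–39 + 210 → 7162; 40–49 + 270 → 10055; 50+ − 260 → 13795
Giving 8219 / 10310 / 10862 / 7162 / 10055 / 13795.
Total after period 4: 8219 + 10310 + 10862 + 7162 + 10055 + 13795 = 60403

60403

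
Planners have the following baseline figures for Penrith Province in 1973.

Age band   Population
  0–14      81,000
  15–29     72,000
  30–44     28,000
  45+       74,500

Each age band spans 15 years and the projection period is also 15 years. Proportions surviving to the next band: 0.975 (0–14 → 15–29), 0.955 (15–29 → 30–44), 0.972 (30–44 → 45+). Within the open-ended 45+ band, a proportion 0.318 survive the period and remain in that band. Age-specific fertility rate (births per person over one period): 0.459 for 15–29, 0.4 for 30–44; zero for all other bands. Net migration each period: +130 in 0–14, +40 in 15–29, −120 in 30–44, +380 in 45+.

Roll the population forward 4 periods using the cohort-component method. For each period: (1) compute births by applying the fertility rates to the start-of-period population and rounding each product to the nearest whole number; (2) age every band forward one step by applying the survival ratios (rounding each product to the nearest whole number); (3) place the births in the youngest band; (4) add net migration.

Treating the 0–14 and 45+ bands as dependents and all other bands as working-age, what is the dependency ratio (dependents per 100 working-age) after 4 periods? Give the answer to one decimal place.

108.5

— Period 1 —
Births: 72000 × 0.459 = 33048  |  28000 × 0.4 = 11200 → total 44248
15–29: 81000 × 0.975 = 78975
30–44: 72000 × 0.955 = 68760
45+: 28000 × 0.972 + 74500 × 0.318 = 27216 + 23691 = 50907
Net migration: 0–14 + 130 → 44378; 15–29 + 40 → 79015; 30–44 − 120 → 68640; 45+ + 380 → 51287
Population now: 0–14=44378, 15–29=79015, 30–44=68640, 45+=51287
— Period 2 —
Births: 79015 × 0.459 = 36268  |  68640 × 0.4 = 27456 → total 63724
15–29: 44378 × 0.975 = 43269
30–44: 79015 × 0.955 = 75459
45+: 68640 × 0.972 + 51287 × 0.318 = 66718 + 16309 = 83027
Net migration: 0–14 + 130 → 63854; 15–29 + 40 → 43309; 30–44 − 120 → 75339; 45+ + 380 → 83407
Population now: 0–14=63854, 15–29=43309, 30–44=75339, 45+=83407
— Period 3 —
Births: 43309 × 0.459 = 19879  |  75339 × 0.4 = 30136 → total 50015
15–29: 63854 × 0.975 = 62258
30–44: 43309 × 0.955 = 41360
45+: 75339 × 0.972 + 83407 × 0.318 = 73230 + 26523 = 99753
Net migration: 0–14 + 130 → 50145; 15–29 + 40 → 62298; 30–44 − 120 → 41240; 45+ + 380 → 100133
Population now: 0–14=50145, 15–29=62298, 30–44=41240, 45+=100133
— Period 4 —
Births: 62298 × 0.459 = 28595  |  41240 × 0.4 = 16496 → total 45091
15–29: 50145 × 0.975 = 48891
30–44: 62298 × 0.955 = 59495
45+: 41240 × 0.972 + 100133 × 0.318 = 40085 + 31842 = 71927
Net migration: 0–14 + 130 → 45221; 15–29 + 40 → 48931; 30–44 − 120 → 59375; 45+ + 380 → 72307
Population now: 0–14=45221, 15–29=48931, 30–44=59375, 45+=72307
Dependents (band 0–14 + band 45+) = 45221 + 72307 = 117528; working-age = 108306; ratio = 117528/108306 × 100 = 108.5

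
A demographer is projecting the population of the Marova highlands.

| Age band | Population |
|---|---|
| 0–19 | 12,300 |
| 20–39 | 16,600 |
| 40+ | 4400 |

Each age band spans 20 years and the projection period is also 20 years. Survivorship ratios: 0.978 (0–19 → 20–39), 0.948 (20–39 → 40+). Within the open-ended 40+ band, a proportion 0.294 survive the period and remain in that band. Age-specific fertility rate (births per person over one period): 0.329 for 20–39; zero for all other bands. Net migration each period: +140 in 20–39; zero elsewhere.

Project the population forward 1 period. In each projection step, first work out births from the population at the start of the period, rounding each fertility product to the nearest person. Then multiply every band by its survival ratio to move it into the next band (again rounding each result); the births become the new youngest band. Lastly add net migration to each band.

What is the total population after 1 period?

[period 1]
Births: 16600 * 0.329 = 5461
20–39: 12300 * 0.978 = 12029
40+: 16600 * 0.948 + 4400 * 0.294 = 15737 + 1294 = 17031
Net migration: 20–39 + 140 → 12169
Giving 5461 / 12169 / 17031.
Total after period 1: 5461 + 12169 + 17031 = 34661

34661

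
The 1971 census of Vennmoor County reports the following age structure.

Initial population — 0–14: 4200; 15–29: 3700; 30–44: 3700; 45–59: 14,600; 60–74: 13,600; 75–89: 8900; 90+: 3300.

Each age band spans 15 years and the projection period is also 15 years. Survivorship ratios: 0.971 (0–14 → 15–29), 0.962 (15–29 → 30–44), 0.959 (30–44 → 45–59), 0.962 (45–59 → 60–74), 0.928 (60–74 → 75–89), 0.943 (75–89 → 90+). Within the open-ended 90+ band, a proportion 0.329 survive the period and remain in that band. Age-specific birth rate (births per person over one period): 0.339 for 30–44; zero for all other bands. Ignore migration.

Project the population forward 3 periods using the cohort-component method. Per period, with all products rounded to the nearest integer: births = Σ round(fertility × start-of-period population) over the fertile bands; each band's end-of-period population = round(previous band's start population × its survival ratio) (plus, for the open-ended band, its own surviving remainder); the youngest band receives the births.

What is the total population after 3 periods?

31119

Period 1:
Births: 3700 × 0.339 = 1254
15–29: 4200 × 0.971 = 4078
30–44: 3700 × 0.962 = 3559
45–59: 3700 × 0.959 = 3548
60–74: 14600 × 0.962 = 14045
75–89: 13600 × 0.928 = 12621
90+: 8900 × 0.943 + 3300 × 0.329 = 8393 + 1086 = 9479
Giving 1254 / 4078 / 3559 / 3548 / 14045 / 12621 / 9479.
Period 2:
Births: 3559 × 0.339 = 1207
15–29: 1254 × 0.971 = 1218
30–44: 4078 × 0.962 = 3923
45–59: 3559 × 0.959 = 3413
60–74: 3548 × 0.962 = 3413
75–89: 14045 × 0.928 = 13034
90+: 12621 × 0.943 + 9479 × 0.329 = 11902 + 3119 = 15021
Giving 1207 / 1218 / 3923 / 3413 / 3413 / 13034 / 15021.
Period 3:
Births: 3923 × 0.339 = 1330
15–29: 1207 × 0.971 = 1172
30–44: 1218 × 0.962 = 1172
45–59: 3923 × 0.959 = 3762
60–74: 3413 × 0.962 = 3283
75–89: 3413 × 0.928 = 3167
90+: 13034 × 0.943 + 15021 × 0.329 = 12291 + 4942 = 17233
Giving 1330 / 1172 / 1172 / 3762 / 3283 / 3167 / 17233.
Total after period 3: 1330 + 1172 + 1172 + 3762 + 3283 + 3167 + 17233 = 31119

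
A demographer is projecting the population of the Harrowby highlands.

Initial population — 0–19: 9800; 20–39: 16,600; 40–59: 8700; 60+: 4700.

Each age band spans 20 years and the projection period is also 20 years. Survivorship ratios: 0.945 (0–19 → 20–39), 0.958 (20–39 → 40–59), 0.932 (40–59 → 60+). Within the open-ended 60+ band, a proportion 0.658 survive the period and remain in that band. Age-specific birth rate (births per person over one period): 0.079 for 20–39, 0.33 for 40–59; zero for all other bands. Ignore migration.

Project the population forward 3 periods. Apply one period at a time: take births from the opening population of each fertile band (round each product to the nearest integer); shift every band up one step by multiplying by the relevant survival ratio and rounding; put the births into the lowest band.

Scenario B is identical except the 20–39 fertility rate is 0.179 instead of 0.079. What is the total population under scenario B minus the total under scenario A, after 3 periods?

— Period 1 —
Births: 16600 * 0.079 = 1311  |  8700 * 0.33 = 2871 ⇒ total 4182
20–39: 9800 * 0.945 = 9261
40–59: 16600 * 0.958 = 15903
60+: 8700 * 0.932 + 4700 * 0.658 = 8108 + 3093 = 11201
End of period: [4182, 9261, 15903, 11201]
— Period 2 —
Births: 9261 * 0.079 = 732  |  15903 * 0.33 = 5248 ⇒ total 5980
20–39: 4182 * 0.945 = 3952
40–59: 9261 * 0.958 = 8872
60+: 15903 * 0.932 + 11201 * 0.658 = 14822 + 7370 = 22192
End of period: [5980, 3952, 8872, 22192]
— Period 3 —
Births: 3952 * 0.079 = 312  |  8872 * 0.33 = 2928 ⇒ total 3240
20–39: 5980 * 0.945 = 5651
40–59: 3952 * 0.958 = 3786
60+: 8872 * 0.932 + 22192 * 0.658 = 8269 + 14602 = 22871
End of period: [3240, 5651, 3786, 22871]
Scenario A total after 3 periods: 35548
Scenario B projection —
— Period 1 —
Births: 16600 * 0.179 = 2971  |  8700 * 0.33 = 2871 ⇒ total 5842
20–39: 9800 * 0.945 = 9261
40–59: 16600 * 0.958 = 15903
60+: 8700 * 0.932 + 4700 * 0.658 = 8108 + 3093 = 11201
End of period: [5842, 9261, 15903, 11201]
— Period 2 —
Births: 9261 * 0.179 = 1658  |  15903 * 0.33 = 5248 ⇒ total 6906
20–39: 5842 * 0.945 = 5521
40–59: 9261 * 0.958 = 8872
60+: 15903 * 0.932 + 11201 * 0.658 = 14822 + 7370 = 22192
End of period: [6906, 5521, 8872, 22192]
— Period 3 —
Births: 5521 * 0.179 = 988  |  8872 * 0.33 = 2928 ⇒ total 3916
20–39: 6906 * 0.945 = 6526
40–59: 5521 * 0.958 = 5289
60+: 8872 * 0.932 + 22192 * 0.658 = 8269 + 14602 = 22871
End of period: [3916, 6526, 5289, 22871]
Scenario B total after 3 periods: 38602
Difference B − A = 38602 − 35548 = 3054

3054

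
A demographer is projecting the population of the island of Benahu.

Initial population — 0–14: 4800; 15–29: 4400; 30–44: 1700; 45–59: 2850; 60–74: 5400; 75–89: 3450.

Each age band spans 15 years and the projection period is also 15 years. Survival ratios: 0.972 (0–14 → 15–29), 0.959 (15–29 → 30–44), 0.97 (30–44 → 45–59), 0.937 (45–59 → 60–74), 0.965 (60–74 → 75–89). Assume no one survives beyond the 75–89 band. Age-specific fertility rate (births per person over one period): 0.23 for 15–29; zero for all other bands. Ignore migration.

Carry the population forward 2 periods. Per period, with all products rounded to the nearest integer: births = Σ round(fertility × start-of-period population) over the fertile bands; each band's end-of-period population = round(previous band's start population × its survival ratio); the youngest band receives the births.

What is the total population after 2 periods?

[period 1]
Births: 4400 × 0.23 = 1012
15–29: 4800 × 0.972 = 4666
30–44: 4400 × 0.959 = 4220
45–59: 1700 × 0.97 = 1649
60–74: 2850 × 0.937 = 2670
75–89: 5400 × 0.965 = 5211
→ [1012, 4666, 4220, 1649, 2670, 5211]
[period 2]
Births: 4666 × 0.23 = 1073
15–29: 1012 × 0.972 = 984
30–44: 4666 × 0.959 = 4475
45–59: 4220 × 0.97 = 4093
60–74: 1649 × 0.937 = 1545
75–89: 2670 × 0.965 = 2577
→ [1073, 984, 4475, 4093, 1545, 2577]
Total after period 2: 1073 + 984 + 4475 + 4093 + 1545 + 2577 = 14747

14747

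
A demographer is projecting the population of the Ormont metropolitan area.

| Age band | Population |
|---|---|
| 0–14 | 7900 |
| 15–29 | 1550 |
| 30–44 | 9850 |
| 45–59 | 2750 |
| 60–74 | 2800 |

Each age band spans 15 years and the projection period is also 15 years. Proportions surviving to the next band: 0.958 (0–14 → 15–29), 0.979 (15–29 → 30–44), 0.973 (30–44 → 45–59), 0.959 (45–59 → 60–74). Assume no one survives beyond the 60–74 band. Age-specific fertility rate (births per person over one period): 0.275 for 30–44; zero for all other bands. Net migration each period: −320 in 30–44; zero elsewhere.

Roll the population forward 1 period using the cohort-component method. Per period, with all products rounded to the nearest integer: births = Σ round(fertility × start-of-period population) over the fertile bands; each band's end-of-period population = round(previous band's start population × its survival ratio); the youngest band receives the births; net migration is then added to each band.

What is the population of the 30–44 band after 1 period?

1197

After projecting period 1:
Births: 9850 × 0.275 = 2709
15–29: 7900 × 0.958 = 7568
30–44: 1550 × 0.979 = 1517
45–59: 9850 × 0.973 = 9584
60–74: 2750 × 0.959 = 2637
Net migration: 30–44 − 320 → 1197
→ [2709, 7568, 1197, 9584, 2637]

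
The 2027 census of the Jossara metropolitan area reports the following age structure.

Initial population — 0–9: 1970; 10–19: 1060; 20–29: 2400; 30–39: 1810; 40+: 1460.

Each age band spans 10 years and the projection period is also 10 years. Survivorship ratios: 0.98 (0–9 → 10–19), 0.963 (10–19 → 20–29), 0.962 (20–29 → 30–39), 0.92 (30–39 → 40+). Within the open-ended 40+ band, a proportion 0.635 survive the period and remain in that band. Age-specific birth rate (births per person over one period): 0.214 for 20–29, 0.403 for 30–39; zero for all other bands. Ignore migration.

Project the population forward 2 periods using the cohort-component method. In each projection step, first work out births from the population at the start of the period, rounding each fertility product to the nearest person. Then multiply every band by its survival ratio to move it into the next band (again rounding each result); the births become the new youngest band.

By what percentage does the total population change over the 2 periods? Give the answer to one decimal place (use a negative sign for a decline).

— Period 1 —
Births: 2400 × 0.214 = 514 ; 1810 × 0.403 = 729 → 1243
10–19: 1970 × 0.98 = 1931
20–29: 1060 × 0.963 = 1021
30–39: 2400 × 0.962 = 2309
40+: 1810 × 0.92 + 1460 × 0.635 = 1665 + 927 = 2592
Population now: 0–9=1243, 10–19=1931, 20–29=1021, 30–39=2309, 40+=2592
— Period 2 —
Births: 1021 × 0.214 = 218 ; 2309 × 0.403 = 931 → 1149
10–19: 1243 × 0.98 = 1218
20–29: 1931 × 0.963 = 1860
30–39: 1021 × 0.962 = 982
40+: 2309 × 0.92 + 2592 × 0.635 = 2124 + 1646 = 3770
Population now: 0–9=1149, 10–19=1218, 20–29=1860, 30–39=982, 40+=3770
Total: 8700 → 8979; change = 279; percentage change = 3.2%

3.2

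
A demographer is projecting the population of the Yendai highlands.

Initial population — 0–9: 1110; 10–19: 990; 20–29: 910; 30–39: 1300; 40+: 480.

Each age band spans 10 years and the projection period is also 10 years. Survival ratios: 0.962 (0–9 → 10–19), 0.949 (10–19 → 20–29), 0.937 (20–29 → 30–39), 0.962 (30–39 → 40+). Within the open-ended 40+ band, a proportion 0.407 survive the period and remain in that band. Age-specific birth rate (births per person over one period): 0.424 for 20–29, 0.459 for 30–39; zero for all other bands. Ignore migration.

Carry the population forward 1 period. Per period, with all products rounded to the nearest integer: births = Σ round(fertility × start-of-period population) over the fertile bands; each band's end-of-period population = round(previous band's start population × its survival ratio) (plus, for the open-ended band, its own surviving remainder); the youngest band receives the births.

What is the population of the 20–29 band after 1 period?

Period 1:
Births: 910 × 0.424 = 386  |  1300 × 0.459 = 597 → total 983
10–19: 1110 × 0.962 = 1068
20–29: 990 × 0.949 = 940
30–39: 910 × 0.937 = 853
40+: 1300 × 0.962 + 480 × 0.407 = 1251 + 195 = 1446
End of period: [983, 1068, 940, 853, 1446]

940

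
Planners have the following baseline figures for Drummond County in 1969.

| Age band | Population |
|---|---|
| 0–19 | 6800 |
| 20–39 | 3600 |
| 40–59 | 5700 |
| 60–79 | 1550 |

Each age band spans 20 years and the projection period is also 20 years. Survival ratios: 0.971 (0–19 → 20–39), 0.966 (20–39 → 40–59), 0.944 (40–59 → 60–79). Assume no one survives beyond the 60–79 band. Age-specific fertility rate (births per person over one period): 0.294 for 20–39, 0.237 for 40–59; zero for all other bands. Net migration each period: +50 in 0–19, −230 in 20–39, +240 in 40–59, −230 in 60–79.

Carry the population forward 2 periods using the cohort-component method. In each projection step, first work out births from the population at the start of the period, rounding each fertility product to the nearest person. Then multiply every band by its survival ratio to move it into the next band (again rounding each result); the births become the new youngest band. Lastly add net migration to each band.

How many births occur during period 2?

2755

Period 1.
Births: 3600 × 0.294 = 1058, 5700 × 0.237 = 1351 → total 2409
20–39: 6800 × 0.971 = 6603
40–59: 3600 × 0.966 = 3478
60–79: 5700 × 0.944 = 5381
Net migration: 0–19 + 50 → 2459; 20–39 − 230 → 6373; 40–59 + 240 → 3718; 60–79 − 230 → 5151
End of period: [2459, 6373, 3718, 5151]
Period 2.
Births: 6373 × 0.294 = 1874, 3718 × 0.237 = 881 → total 2755
20–39: 2459 × 0.971 = 2388
40–59: 6373 × 0.966 = 6156
60–79: 3718 × 0.944 = 3510
Net migration: 0–19 + 50 → 2805; 20–39 − 230 → 2158; 40–59 + 240 → 6396; 60–79 − 230 → 3280
End of period: [2805, 2158, 6396, 3280]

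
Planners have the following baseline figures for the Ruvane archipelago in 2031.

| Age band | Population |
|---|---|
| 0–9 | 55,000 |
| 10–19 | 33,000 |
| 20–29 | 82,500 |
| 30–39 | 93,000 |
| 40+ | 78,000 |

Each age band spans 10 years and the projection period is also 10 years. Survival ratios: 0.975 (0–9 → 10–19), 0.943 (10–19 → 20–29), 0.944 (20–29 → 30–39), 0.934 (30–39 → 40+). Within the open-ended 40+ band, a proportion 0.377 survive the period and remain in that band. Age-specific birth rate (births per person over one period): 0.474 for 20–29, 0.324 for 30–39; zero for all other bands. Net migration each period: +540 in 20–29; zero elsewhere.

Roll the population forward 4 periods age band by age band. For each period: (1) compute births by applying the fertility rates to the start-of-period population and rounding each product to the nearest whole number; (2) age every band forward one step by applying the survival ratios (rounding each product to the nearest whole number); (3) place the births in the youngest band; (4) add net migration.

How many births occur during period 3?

— Period 1 —
Births: 82500 * 0.474 = 39105, 93000 * 0.324 = 30132 ⇒ total 69237
10–19: 55000 * 0.975 = 53625
20–29: 33000 * 0.943 = 31119
30–39: 82500 * 0.944 = 77880
40+: 93000 * 0.934 + 78000 * 0.377 = 86862 + 29406 = 116268
Net migration: 20–29 + 540 → 31659
→ [69237, 53625, 31659, 77880, 116268]
— Period 2 —
Births: 31659 * 0.474 = 15006, 77880 * 0.324 = 25233 ⇒ total 40239
10–19: 69237 * 0.975 = 67506
20–29: 53625 * 0.943 = 50568
30–39: 31659 * 0.944 = 29886
40+: 77880 * 0.934 + 116268 * 0.377 = 72740 + 43833 = 116573
Net migration: 20–29 + 540 → 51108
→ [40239, 67506, 51108, 29886, 116573]
— Period 3 —
Births: 51108 * 0.474 = 24225, 29886 * 0.324 = 9683 ⇒ total 33908
10–19: 40239 * 0.975 = 39233
20–29: 67506 * 0.943 = 63658
30–39: 51108 * 0.944 = 48246
40+: 29886 * 0.934 + 116573 * 0.377 = 27914 + 43948 = 71862
Net migration: 20–29 + 540 → 64198
→ [33908, 39233, 64198, 48246, 71862]

33908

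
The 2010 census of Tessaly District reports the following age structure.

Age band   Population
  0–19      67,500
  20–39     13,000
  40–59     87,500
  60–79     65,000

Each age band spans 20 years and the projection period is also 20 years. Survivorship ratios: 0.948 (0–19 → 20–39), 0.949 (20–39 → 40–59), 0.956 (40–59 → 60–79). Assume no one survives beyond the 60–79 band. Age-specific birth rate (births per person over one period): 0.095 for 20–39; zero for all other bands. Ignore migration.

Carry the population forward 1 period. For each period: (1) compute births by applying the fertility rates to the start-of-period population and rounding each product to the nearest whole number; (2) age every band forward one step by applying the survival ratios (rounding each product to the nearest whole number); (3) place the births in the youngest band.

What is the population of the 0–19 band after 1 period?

After projecting period 1:
Births: 13000 × 0.095 = 1235
20–39: 67500 × 0.948 = 63990
40–59: 13000 × 0.949 = 12337
60–79: 87500 × 0.956 = 83650
Giving 1235 / 63990 / 12337 / 83650.

1235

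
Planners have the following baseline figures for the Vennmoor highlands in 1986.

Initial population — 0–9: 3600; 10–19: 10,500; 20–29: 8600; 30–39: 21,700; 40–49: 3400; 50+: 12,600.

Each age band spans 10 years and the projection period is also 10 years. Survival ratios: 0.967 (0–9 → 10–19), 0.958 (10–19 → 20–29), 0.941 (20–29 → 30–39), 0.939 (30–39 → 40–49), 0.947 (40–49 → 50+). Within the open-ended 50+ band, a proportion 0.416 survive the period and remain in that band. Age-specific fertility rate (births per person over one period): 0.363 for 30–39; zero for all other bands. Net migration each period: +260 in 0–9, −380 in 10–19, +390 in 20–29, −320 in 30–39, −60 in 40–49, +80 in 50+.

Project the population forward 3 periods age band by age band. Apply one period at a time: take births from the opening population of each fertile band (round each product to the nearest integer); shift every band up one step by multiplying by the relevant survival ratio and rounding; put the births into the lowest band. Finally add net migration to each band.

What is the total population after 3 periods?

— Period 1 —
Births: 21700 × 0.363 = 7877
10–19: 3600 × 0.967 = 3481
20–29: 10500 × 0.958 = 10059
30–39: 8600 × 0.941 = 8093
40–49: 21700 × 0.939 = 20376
50+: 3400 × 0.947 + 12600 × 0.416 = 3220 + 5242 = 8462
Net migration: 0–9 + 260 → 8137; 10–19 − 380 → 3101; 20–29 + 390 → 10449; 30–39 − 320 → 7773; 40–49 − 60 → 20316; 50+ + 80 → 8542
Population now: 0–9=8137, 10–19=3101, 20–29=10449, 30–39=7773, 40–49=20316, 50+=8542
— Period 2 —
Births: 7773 × 0.363 = 2822
10–19: 8137 × 0.967 = 7868
20–29: 3101 × 0.958 = 2971
30–39: 10449 × 0.941 = 9833
40–49: 7773 × 0.939 = 7299
50+: 20316 × 0.947 + 8542 × 0.416 = 19239 + 3553 = 22792
Net migration: 0–9 + 260 → 3082; 10–19 − 380 → 7488; 20–29 + 390 → 3361; 30–39 − 320 → 9513; 40–49 − 60 → 7239; 50+ + 80 → 22872
Population now: 0–9=3082, 10–19=7488, 20–29=3361, 30–39=9513, 40–49=7239, 50+=22872
— Period 3 —
Births: 9513 × 0.363 = 3453
10–19: 3082 × 0.967 = 2980
20–29: 7488 × 0.958 = 7174
30–39: 3361 × 0.941 = 3163
40–49: 9513 × 0.939 = 8933
50+: 7239 × 0.947 + 22872 × 0.416 = 6855 + 9515 = 16370
Net migration: 0–9 + 260 → 3713; 10–19 − 380 → 2600; 20–29 + 390 → 7564; 30–39 − 320 → 2843; 40–49 − 60 → 8873; 50+ + 80 → 16450
Population now: 0–9=3713, 10–19=2600, 20–29=7564, 30–39=2843, 40–49=8873, 50+=16450
Total after period 3: 3713 + 2600 + 7564 + 2843 + 8873 + 16450 = 42043

42043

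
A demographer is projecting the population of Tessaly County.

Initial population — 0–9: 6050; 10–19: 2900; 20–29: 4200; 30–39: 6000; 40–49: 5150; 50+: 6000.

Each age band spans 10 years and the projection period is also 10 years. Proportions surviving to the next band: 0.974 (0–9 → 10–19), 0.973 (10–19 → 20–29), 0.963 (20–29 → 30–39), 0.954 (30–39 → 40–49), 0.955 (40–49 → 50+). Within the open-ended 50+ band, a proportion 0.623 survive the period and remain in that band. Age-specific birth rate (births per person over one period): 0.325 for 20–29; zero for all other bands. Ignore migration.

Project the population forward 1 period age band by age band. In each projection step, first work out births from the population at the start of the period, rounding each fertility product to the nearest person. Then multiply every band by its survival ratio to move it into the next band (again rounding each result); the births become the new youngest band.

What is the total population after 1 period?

(Groups numbered youngest = 1 to oldest = 6.)
[period 1]
Births: 4200 × 0.325 = 1365
Group 2: 6050 × 0.974 = 5893
Group 3: 2900 × 0.973 = 2822
Group 4: 4200 × 0.963 = 4045
Group 5: 6000 × 0.954 = 5724
Group 6: 5150 × 0.955 + 6000 × 0.623 = 4918 + 3738 = 8656
→ [1365, 5893, 2822, 4045, 5724, 8656]
Total after period 1: 1365 + 5893 + 2822 + 4045 + 5724 + 8656 = 28505

28505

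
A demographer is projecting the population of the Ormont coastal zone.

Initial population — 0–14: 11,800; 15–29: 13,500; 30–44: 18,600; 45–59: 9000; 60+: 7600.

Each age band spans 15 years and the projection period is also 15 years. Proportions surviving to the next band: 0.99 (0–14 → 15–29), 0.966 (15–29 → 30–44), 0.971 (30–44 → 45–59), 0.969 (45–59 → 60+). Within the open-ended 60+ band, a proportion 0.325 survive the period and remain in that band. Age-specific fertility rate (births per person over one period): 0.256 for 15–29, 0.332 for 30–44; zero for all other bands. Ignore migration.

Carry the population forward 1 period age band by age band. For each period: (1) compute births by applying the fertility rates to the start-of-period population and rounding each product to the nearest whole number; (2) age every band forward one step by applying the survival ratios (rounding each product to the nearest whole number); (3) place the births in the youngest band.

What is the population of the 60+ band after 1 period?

11191

Numbering the bands 1..5 from youngest to oldest:
After projecting period 1:
Births: 13500 × 0.256 = 3456 ; 18600 × 0.332 = 6175 → total 9631
Band 2: 11800 × 0.99 = 11682
Band 3: 13500 × 0.966 = 13041
Band 4: 18600 × 0.971 = 18061
Band 5: 9000 × 0.969 + 7600 × 0.325 = 8721 + 2470 = 11191
Giving 9631 / 11682 / 13041 / 18061 / 11191.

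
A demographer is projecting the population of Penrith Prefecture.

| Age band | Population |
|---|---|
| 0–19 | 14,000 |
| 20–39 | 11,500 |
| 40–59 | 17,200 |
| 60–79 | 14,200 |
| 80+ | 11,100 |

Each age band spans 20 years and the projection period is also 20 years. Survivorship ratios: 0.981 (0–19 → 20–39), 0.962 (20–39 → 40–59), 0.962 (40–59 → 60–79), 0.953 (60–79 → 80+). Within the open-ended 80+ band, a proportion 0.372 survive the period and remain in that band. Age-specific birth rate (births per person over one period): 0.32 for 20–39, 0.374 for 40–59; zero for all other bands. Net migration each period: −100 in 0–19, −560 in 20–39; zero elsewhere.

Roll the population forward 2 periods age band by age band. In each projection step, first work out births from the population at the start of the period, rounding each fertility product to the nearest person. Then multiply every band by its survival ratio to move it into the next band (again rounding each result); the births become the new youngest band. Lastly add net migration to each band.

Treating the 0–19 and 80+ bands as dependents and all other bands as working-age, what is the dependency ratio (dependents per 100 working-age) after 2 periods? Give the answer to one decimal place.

93.9

Call the groups 1 to 5, youngest first.
— Period 1 —
Births: 11500 * 0.32 = 3680, 17200 * 0.374 = 6433 → total 10113
Group 2: 14000 * 0.981 = 13734
Group 3: 11500 * 0.962 = 11063
Group 4: 17200 * 0.962 = 16546
Group 5: 14200 * 0.953 + 11100 * 0.372 = 13533 + 4129 = 17662
Net migration: Group 1 − 100 → 10013; Group 2 − 560 → 13174
→ [10013, 13174, 11063, 16546, 17662]
— Period 2 —
Births: 13174 * 0.32 = 4216, 11063 * 0.374 = 4138 → total 8354
Group 2: 10013 * 0.981 = 9823
Group 3: 13174 * 0.962 = 12673
Group 4: 11063 * 0.962 = 10643
Group 5: 16546 * 0.953 + 17662 * 0.372 = 15768 + 6570 = 22338
Net migration: Group 1 − 100 → 8254; Group 2 − 560 → 9263
→ [8254, 9263, 12673, 10643, 22338]
Dependents (band 0–19 + band 80+) = 8254 + 22338 = 30592; working-age = 32579; ratio = 30592/32579 × 100 = 93.9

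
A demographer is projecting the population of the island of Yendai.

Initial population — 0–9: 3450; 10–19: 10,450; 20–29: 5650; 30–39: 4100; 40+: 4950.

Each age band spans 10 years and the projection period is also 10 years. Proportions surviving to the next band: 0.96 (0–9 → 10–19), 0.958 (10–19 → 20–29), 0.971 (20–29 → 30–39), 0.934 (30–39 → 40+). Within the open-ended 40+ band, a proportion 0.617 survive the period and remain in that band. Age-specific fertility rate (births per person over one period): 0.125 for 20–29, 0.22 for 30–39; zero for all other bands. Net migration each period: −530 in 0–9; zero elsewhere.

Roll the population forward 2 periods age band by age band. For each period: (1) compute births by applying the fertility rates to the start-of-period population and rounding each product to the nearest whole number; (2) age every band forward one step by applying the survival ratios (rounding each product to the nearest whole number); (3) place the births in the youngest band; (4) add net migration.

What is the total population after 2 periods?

25228

Period 1:
Births: 5650 × 0.125 = 706, 4100 × 0.22 = 902 → total 1608
10–19: 3450 × 0.96 = 3312
20–29: 10450 × 0.958 = 10011
30–39: 5650 × 0.971 = 5486
40+: 4100 × 0.934 + 4950 × 0.617 = 3829 + 3054 = 6883
Net migration: 0–9 − 530 → 1078
Population now: 0–9=1078, 10–19=3312, 20–29=10011, 30–39=5486, 40+=6883
Period 2:
Births: 10011 × 0.125 = 1251, 5486 × 0.22 = 1207 → total 2458
10–19: 1078 × 0.96 = 1035
20–29: 3312 × 0.958 = 3173
30–39: 10011 × 0.971 = 9721
40+: 5486 × 0.934 + 6883 × 0.617 = 5124 + 4247 = 9371
Net migration: 0–9 − 530 → 1928
Population now: 0–9=1928, 10–19=1035, 20–29=3173, 30–39=9721, 40+=9371
Total after period 2: 1928 + 1035 + 3173 + 9721 + 9371 = 25228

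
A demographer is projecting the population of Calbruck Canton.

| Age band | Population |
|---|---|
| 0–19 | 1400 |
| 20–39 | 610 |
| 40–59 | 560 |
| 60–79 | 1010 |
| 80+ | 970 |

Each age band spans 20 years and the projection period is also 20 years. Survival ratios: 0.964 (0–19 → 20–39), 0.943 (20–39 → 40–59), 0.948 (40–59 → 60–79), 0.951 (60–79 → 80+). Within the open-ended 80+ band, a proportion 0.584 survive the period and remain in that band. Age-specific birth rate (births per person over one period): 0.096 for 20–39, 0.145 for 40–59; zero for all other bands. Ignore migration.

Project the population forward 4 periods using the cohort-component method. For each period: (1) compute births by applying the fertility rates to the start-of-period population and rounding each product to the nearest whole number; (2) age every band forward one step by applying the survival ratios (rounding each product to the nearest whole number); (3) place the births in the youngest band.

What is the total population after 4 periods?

Let group 1 be 0–19 through group 5 = 80+.
Period 1:
Births: 610 × 0.096 = 59, 560 × 0.145 = 81 → total 140
Group 2: 1400 × 0.964 = 1350
Group 3: 610 × 0.943 = 575
Group 4: 560 × 0.948 = 531
Group 5: 1010 × 0.951 + 970 × 0.584 = 961 + 566 = 1527
Population now: 0–19=140, 20–39=1350, 40–59=575, 60–79=531, 80+=1527
Period 2:
Births: 1350 × 0.096 = 130, 575 × 0.145 = 83 → total 213
Group 2: 140 × 0.964 = 135
Group 3: 1350 × 0.943 = 1273
Group 4: 575 × 0.948 = 545
Group 5: 531 × 0.951 + 1527 × 0.584 = 505 + 892 = 1397
Population now: 0–19=213, 20–39=135, 40–59=1273, 60–79=545, 80+=1397
Period 3:
Births: 135 × 0.096 = 13, 1273 × 0.145 = 185 → total 198
Group 2: 213 × 0.964 = 205
Group 3: 135 × 0.943 = 127
Group 4: 1273 × 0.948 = 1207
Group 5: 545 × 0.951 + 1397 × 0.584 = 518 + 816 = 1334
Population now: 0–19=198, 20–39=205, 40–59=127, 60–79=1207, 80+=1334
Period 4:
Births: 205 × 0.096 = 20, 127 × 0.145 = 18 → total 38
Group 2: 198 × 0.964 = 191
Group 3: 205 × 0.943 = 193
Group 4: 127 × 0.948 = 120
Group 5: 1207 × 0.951 + 1334 × 0.584 = 1148 + 779 = 1927
Population now: 0–19=38, 20–39=191, 40–59=193, 60–79=120, 80+=1927
Total after period 4: 38 + 191 + 193 + 120 + 1927 = 2469

2469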